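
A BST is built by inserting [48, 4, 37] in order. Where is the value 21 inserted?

Starting tree (level order): [48, 4, None, None, 37]
Insertion path: 48 -> 4 -> 37
Result: insert 21 as left child of 37
Final tree (level order): [48, 4, None, None, 37, 21]


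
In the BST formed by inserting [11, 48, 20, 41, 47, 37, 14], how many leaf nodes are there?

Tree built from: [11, 48, 20, 41, 47, 37, 14]
Tree (level-order array): [11, None, 48, 20, None, 14, 41, None, None, 37, 47]
Rule: A leaf has 0 children.
Per-node child counts:
  node 11: 1 child(ren)
  node 48: 1 child(ren)
  node 20: 2 child(ren)
  node 14: 0 child(ren)
  node 41: 2 child(ren)
  node 37: 0 child(ren)
  node 47: 0 child(ren)
Matching nodes: [14, 37, 47]
Count of leaf nodes: 3


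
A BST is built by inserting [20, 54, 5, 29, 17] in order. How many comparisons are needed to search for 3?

Search path for 3: 20 -> 5
Found: False
Comparisons: 2


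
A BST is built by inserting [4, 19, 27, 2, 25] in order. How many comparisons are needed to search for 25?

Search path for 25: 4 -> 19 -> 27 -> 25
Found: True
Comparisons: 4


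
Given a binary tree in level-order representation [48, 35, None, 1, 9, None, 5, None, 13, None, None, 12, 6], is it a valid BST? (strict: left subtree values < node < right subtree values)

Level-order array: [48, 35, None, 1, 9, None, 5, None, 13, None, None, 12, 6]
Validate using subtree bounds (lo, hi): at each node, require lo < value < hi,
then recurse left with hi=value and right with lo=value.
Preorder trace (stopping at first violation):
  at node 48 with bounds (-inf, +inf): OK
  at node 35 with bounds (-inf, 48): OK
  at node 1 with bounds (-inf, 35): OK
  at node 5 with bounds (1, 35): OK
  at node 9 with bounds (35, 48): VIOLATION
Node 9 violates its bound: not (35 < 9 < 48).
Result: Not a valid BST


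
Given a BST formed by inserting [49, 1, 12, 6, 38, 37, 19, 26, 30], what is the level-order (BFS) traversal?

Tree insertion order: [49, 1, 12, 6, 38, 37, 19, 26, 30]
Tree (level-order array): [49, 1, None, None, 12, 6, 38, None, None, 37, None, 19, None, None, 26, None, 30]
BFS from the root, enqueuing left then right child of each popped node:
  queue [49] -> pop 49, enqueue [1], visited so far: [49]
  queue [1] -> pop 1, enqueue [12], visited so far: [49, 1]
  queue [12] -> pop 12, enqueue [6, 38], visited so far: [49, 1, 12]
  queue [6, 38] -> pop 6, enqueue [none], visited so far: [49, 1, 12, 6]
  queue [38] -> pop 38, enqueue [37], visited so far: [49, 1, 12, 6, 38]
  queue [37] -> pop 37, enqueue [19], visited so far: [49, 1, 12, 6, 38, 37]
  queue [19] -> pop 19, enqueue [26], visited so far: [49, 1, 12, 6, 38, 37, 19]
  queue [26] -> pop 26, enqueue [30], visited so far: [49, 1, 12, 6, 38, 37, 19, 26]
  queue [30] -> pop 30, enqueue [none], visited so far: [49, 1, 12, 6, 38, 37, 19, 26, 30]
Result: [49, 1, 12, 6, 38, 37, 19, 26, 30]


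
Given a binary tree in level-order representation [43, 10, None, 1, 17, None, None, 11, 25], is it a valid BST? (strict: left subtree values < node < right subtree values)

Level-order array: [43, 10, None, 1, 17, None, None, 11, 25]
Validate using subtree bounds (lo, hi): at each node, require lo < value < hi,
then recurse left with hi=value and right with lo=value.
Preorder trace (stopping at first violation):
  at node 43 with bounds (-inf, +inf): OK
  at node 10 with bounds (-inf, 43): OK
  at node 1 with bounds (-inf, 10): OK
  at node 17 with bounds (10, 43): OK
  at node 11 with bounds (10, 17): OK
  at node 25 with bounds (17, 43): OK
No violation found at any node.
Result: Valid BST


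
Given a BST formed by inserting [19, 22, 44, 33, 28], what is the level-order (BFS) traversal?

Tree insertion order: [19, 22, 44, 33, 28]
Tree (level-order array): [19, None, 22, None, 44, 33, None, 28]
BFS from the root, enqueuing left then right child of each popped node:
  queue [19] -> pop 19, enqueue [22], visited so far: [19]
  queue [22] -> pop 22, enqueue [44], visited so far: [19, 22]
  queue [44] -> pop 44, enqueue [33], visited so far: [19, 22, 44]
  queue [33] -> pop 33, enqueue [28], visited so far: [19, 22, 44, 33]
  queue [28] -> pop 28, enqueue [none], visited so far: [19, 22, 44, 33, 28]
Result: [19, 22, 44, 33, 28]


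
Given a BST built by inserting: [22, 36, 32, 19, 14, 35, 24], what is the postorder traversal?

Tree insertion order: [22, 36, 32, 19, 14, 35, 24]
Tree (level-order array): [22, 19, 36, 14, None, 32, None, None, None, 24, 35]
Postorder traversal: [14, 19, 24, 35, 32, 36, 22]


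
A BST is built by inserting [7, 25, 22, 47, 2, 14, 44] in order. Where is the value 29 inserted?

Starting tree (level order): [7, 2, 25, None, None, 22, 47, 14, None, 44]
Insertion path: 7 -> 25 -> 47 -> 44
Result: insert 29 as left child of 44
Final tree (level order): [7, 2, 25, None, None, 22, 47, 14, None, 44, None, None, None, 29]


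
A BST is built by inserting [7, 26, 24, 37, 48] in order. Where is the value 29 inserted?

Starting tree (level order): [7, None, 26, 24, 37, None, None, None, 48]
Insertion path: 7 -> 26 -> 37
Result: insert 29 as left child of 37
Final tree (level order): [7, None, 26, 24, 37, None, None, 29, 48]


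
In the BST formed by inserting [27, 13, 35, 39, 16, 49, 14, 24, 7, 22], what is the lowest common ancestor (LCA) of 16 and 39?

Tree insertion order: [27, 13, 35, 39, 16, 49, 14, 24, 7, 22]
Tree (level-order array): [27, 13, 35, 7, 16, None, 39, None, None, 14, 24, None, 49, None, None, 22]
In a BST, the LCA of p=16, q=39 is the first node v on the
root-to-leaf path with p <= v <= q (go left if both < v, right if both > v).
Walk from root:
  at 27: 16 <= 27 <= 39, this is the LCA
LCA = 27


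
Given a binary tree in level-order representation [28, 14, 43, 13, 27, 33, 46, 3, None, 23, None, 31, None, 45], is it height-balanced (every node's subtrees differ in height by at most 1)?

Tree (level-order array): [28, 14, 43, 13, 27, 33, 46, 3, None, 23, None, 31, None, 45]
Definition: a tree is height-balanced if, at every node, |h(left) - h(right)| <= 1 (empty subtree has height -1).
Bottom-up per-node check:
  node 3: h_left=-1, h_right=-1, diff=0 [OK], height=0
  node 13: h_left=0, h_right=-1, diff=1 [OK], height=1
  node 23: h_left=-1, h_right=-1, diff=0 [OK], height=0
  node 27: h_left=0, h_right=-1, diff=1 [OK], height=1
  node 14: h_left=1, h_right=1, diff=0 [OK], height=2
  node 31: h_left=-1, h_right=-1, diff=0 [OK], height=0
  node 33: h_left=0, h_right=-1, diff=1 [OK], height=1
  node 45: h_left=-1, h_right=-1, diff=0 [OK], height=0
  node 46: h_left=0, h_right=-1, diff=1 [OK], height=1
  node 43: h_left=1, h_right=1, diff=0 [OK], height=2
  node 28: h_left=2, h_right=2, diff=0 [OK], height=3
All nodes satisfy the balance condition.
Result: Balanced


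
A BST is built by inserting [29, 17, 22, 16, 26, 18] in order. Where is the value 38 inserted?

Starting tree (level order): [29, 17, None, 16, 22, None, None, 18, 26]
Insertion path: 29
Result: insert 38 as right child of 29
Final tree (level order): [29, 17, 38, 16, 22, None, None, None, None, 18, 26]


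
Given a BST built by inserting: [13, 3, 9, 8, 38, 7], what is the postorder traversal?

Tree insertion order: [13, 3, 9, 8, 38, 7]
Tree (level-order array): [13, 3, 38, None, 9, None, None, 8, None, 7]
Postorder traversal: [7, 8, 9, 3, 38, 13]


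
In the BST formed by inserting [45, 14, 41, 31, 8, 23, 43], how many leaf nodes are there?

Tree built from: [45, 14, 41, 31, 8, 23, 43]
Tree (level-order array): [45, 14, None, 8, 41, None, None, 31, 43, 23]
Rule: A leaf has 0 children.
Per-node child counts:
  node 45: 1 child(ren)
  node 14: 2 child(ren)
  node 8: 0 child(ren)
  node 41: 2 child(ren)
  node 31: 1 child(ren)
  node 23: 0 child(ren)
  node 43: 0 child(ren)
Matching nodes: [8, 23, 43]
Count of leaf nodes: 3


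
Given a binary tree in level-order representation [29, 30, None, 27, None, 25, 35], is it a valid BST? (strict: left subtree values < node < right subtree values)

Level-order array: [29, 30, None, 27, None, 25, 35]
Validate using subtree bounds (lo, hi): at each node, require lo < value < hi,
then recurse left with hi=value and right with lo=value.
Preorder trace (stopping at first violation):
  at node 29 with bounds (-inf, +inf): OK
  at node 30 with bounds (-inf, 29): VIOLATION
Node 30 violates its bound: not (-inf < 30 < 29).
Result: Not a valid BST


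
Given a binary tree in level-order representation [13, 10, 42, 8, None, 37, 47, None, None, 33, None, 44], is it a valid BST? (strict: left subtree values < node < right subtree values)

Level-order array: [13, 10, 42, 8, None, 37, 47, None, None, 33, None, 44]
Validate using subtree bounds (lo, hi): at each node, require lo < value < hi,
then recurse left with hi=value and right with lo=value.
Preorder trace (stopping at first violation):
  at node 13 with bounds (-inf, +inf): OK
  at node 10 with bounds (-inf, 13): OK
  at node 8 with bounds (-inf, 10): OK
  at node 42 with bounds (13, +inf): OK
  at node 37 with bounds (13, 42): OK
  at node 33 with bounds (13, 37): OK
  at node 47 with bounds (42, +inf): OK
  at node 44 with bounds (42, 47): OK
No violation found at any node.
Result: Valid BST


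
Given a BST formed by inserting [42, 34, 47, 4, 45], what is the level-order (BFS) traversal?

Tree insertion order: [42, 34, 47, 4, 45]
Tree (level-order array): [42, 34, 47, 4, None, 45]
BFS from the root, enqueuing left then right child of each popped node:
  queue [42] -> pop 42, enqueue [34, 47], visited so far: [42]
  queue [34, 47] -> pop 34, enqueue [4], visited so far: [42, 34]
  queue [47, 4] -> pop 47, enqueue [45], visited so far: [42, 34, 47]
  queue [4, 45] -> pop 4, enqueue [none], visited so far: [42, 34, 47, 4]
  queue [45] -> pop 45, enqueue [none], visited so far: [42, 34, 47, 4, 45]
Result: [42, 34, 47, 4, 45]


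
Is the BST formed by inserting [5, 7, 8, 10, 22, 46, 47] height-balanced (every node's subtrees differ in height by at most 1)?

Tree (level-order array): [5, None, 7, None, 8, None, 10, None, 22, None, 46, None, 47]
Definition: a tree is height-balanced if, at every node, |h(left) - h(right)| <= 1 (empty subtree has height -1).
Bottom-up per-node check:
  node 47: h_left=-1, h_right=-1, diff=0 [OK], height=0
  node 46: h_left=-1, h_right=0, diff=1 [OK], height=1
  node 22: h_left=-1, h_right=1, diff=2 [FAIL (|-1-1|=2 > 1)], height=2
  node 10: h_left=-1, h_right=2, diff=3 [FAIL (|-1-2|=3 > 1)], height=3
  node 8: h_left=-1, h_right=3, diff=4 [FAIL (|-1-3|=4 > 1)], height=4
  node 7: h_left=-1, h_right=4, diff=5 [FAIL (|-1-4|=5 > 1)], height=5
  node 5: h_left=-1, h_right=5, diff=6 [FAIL (|-1-5|=6 > 1)], height=6
Node 22 violates the condition: |-1 - 1| = 2 > 1.
Result: Not balanced


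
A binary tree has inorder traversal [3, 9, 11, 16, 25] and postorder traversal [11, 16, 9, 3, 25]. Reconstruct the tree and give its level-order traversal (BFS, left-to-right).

Inorder:   [3, 9, 11, 16, 25]
Postorder: [11, 16, 9, 3, 25]
Algorithm: postorder visits root last, so walk postorder right-to-left;
each value is the root of the current inorder slice — split it at that
value, recurse on the right subtree first, then the left.
Recursive splits:
  root=25; inorder splits into left=[3, 9, 11, 16], right=[]
  root=3; inorder splits into left=[], right=[9, 11, 16]
  root=9; inorder splits into left=[], right=[11, 16]
  root=16; inorder splits into left=[11], right=[]
  root=11; inorder splits into left=[], right=[]
Reconstructed level-order: [25, 3, 9, 16, 11]


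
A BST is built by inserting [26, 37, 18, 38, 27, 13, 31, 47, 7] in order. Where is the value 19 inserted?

Starting tree (level order): [26, 18, 37, 13, None, 27, 38, 7, None, None, 31, None, 47]
Insertion path: 26 -> 18
Result: insert 19 as right child of 18
Final tree (level order): [26, 18, 37, 13, 19, 27, 38, 7, None, None, None, None, 31, None, 47]


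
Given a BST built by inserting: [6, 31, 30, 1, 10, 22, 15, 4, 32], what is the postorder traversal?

Tree insertion order: [6, 31, 30, 1, 10, 22, 15, 4, 32]
Tree (level-order array): [6, 1, 31, None, 4, 30, 32, None, None, 10, None, None, None, None, 22, 15]
Postorder traversal: [4, 1, 15, 22, 10, 30, 32, 31, 6]


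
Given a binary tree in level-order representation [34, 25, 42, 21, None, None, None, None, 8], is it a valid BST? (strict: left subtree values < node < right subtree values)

Level-order array: [34, 25, 42, 21, None, None, None, None, 8]
Validate using subtree bounds (lo, hi): at each node, require lo < value < hi,
then recurse left with hi=value and right with lo=value.
Preorder trace (stopping at first violation):
  at node 34 with bounds (-inf, +inf): OK
  at node 25 with bounds (-inf, 34): OK
  at node 21 with bounds (-inf, 25): OK
  at node 8 with bounds (21, 25): VIOLATION
Node 8 violates its bound: not (21 < 8 < 25).
Result: Not a valid BST


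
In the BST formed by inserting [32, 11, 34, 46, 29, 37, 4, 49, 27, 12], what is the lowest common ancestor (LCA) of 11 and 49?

Tree insertion order: [32, 11, 34, 46, 29, 37, 4, 49, 27, 12]
Tree (level-order array): [32, 11, 34, 4, 29, None, 46, None, None, 27, None, 37, 49, 12]
In a BST, the LCA of p=11, q=49 is the first node v on the
root-to-leaf path with p <= v <= q (go left if both < v, right if both > v).
Walk from root:
  at 32: 11 <= 32 <= 49, this is the LCA
LCA = 32


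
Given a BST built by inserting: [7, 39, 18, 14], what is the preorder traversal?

Tree insertion order: [7, 39, 18, 14]
Tree (level-order array): [7, None, 39, 18, None, 14]
Preorder traversal: [7, 39, 18, 14]


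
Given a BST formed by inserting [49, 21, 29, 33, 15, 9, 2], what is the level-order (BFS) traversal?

Tree insertion order: [49, 21, 29, 33, 15, 9, 2]
Tree (level-order array): [49, 21, None, 15, 29, 9, None, None, 33, 2]
BFS from the root, enqueuing left then right child of each popped node:
  queue [49] -> pop 49, enqueue [21], visited so far: [49]
  queue [21] -> pop 21, enqueue [15, 29], visited so far: [49, 21]
  queue [15, 29] -> pop 15, enqueue [9], visited so far: [49, 21, 15]
  queue [29, 9] -> pop 29, enqueue [33], visited so far: [49, 21, 15, 29]
  queue [9, 33] -> pop 9, enqueue [2], visited so far: [49, 21, 15, 29, 9]
  queue [33, 2] -> pop 33, enqueue [none], visited so far: [49, 21, 15, 29, 9, 33]
  queue [2] -> pop 2, enqueue [none], visited so far: [49, 21, 15, 29, 9, 33, 2]
Result: [49, 21, 15, 29, 9, 33, 2]


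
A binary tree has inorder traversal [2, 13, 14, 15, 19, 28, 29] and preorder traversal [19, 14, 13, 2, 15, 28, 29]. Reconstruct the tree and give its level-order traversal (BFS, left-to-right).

Inorder:  [2, 13, 14, 15, 19, 28, 29]
Preorder: [19, 14, 13, 2, 15, 28, 29]
Algorithm: preorder visits root first, so consume preorder in order;
for each root, split the current inorder slice at that value into
left-subtree inorder and right-subtree inorder, then recurse.
Recursive splits:
  root=19; inorder splits into left=[2, 13, 14, 15], right=[28, 29]
  root=14; inorder splits into left=[2, 13], right=[15]
  root=13; inorder splits into left=[2], right=[]
  root=2; inorder splits into left=[], right=[]
  root=15; inorder splits into left=[], right=[]
  root=28; inorder splits into left=[], right=[29]
  root=29; inorder splits into left=[], right=[]
Reconstructed level-order: [19, 14, 28, 13, 15, 29, 2]


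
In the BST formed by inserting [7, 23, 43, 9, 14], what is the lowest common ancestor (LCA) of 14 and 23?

Tree insertion order: [7, 23, 43, 9, 14]
Tree (level-order array): [7, None, 23, 9, 43, None, 14]
In a BST, the LCA of p=14, q=23 is the first node v on the
root-to-leaf path with p <= v <= q (go left if both < v, right if both > v).
Walk from root:
  at 7: both 14 and 23 > 7, go right
  at 23: 14 <= 23 <= 23, this is the LCA
LCA = 23


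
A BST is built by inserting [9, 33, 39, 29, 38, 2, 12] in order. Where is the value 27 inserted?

Starting tree (level order): [9, 2, 33, None, None, 29, 39, 12, None, 38]
Insertion path: 9 -> 33 -> 29 -> 12
Result: insert 27 as right child of 12
Final tree (level order): [9, 2, 33, None, None, 29, 39, 12, None, 38, None, None, 27]


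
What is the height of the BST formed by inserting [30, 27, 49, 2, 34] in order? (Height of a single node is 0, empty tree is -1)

Insertion order: [30, 27, 49, 2, 34]
Tree (level-order array): [30, 27, 49, 2, None, 34]
Compute height bottom-up (empty subtree = -1):
  height(2) = 1 + max(-1, -1) = 0
  height(27) = 1 + max(0, -1) = 1
  height(34) = 1 + max(-1, -1) = 0
  height(49) = 1 + max(0, -1) = 1
  height(30) = 1 + max(1, 1) = 2
Height = 2


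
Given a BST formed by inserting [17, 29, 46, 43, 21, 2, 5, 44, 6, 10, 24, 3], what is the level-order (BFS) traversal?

Tree insertion order: [17, 29, 46, 43, 21, 2, 5, 44, 6, 10, 24, 3]
Tree (level-order array): [17, 2, 29, None, 5, 21, 46, 3, 6, None, 24, 43, None, None, None, None, 10, None, None, None, 44]
BFS from the root, enqueuing left then right child of each popped node:
  queue [17] -> pop 17, enqueue [2, 29], visited so far: [17]
  queue [2, 29] -> pop 2, enqueue [5], visited so far: [17, 2]
  queue [29, 5] -> pop 29, enqueue [21, 46], visited so far: [17, 2, 29]
  queue [5, 21, 46] -> pop 5, enqueue [3, 6], visited so far: [17, 2, 29, 5]
  queue [21, 46, 3, 6] -> pop 21, enqueue [24], visited so far: [17, 2, 29, 5, 21]
  queue [46, 3, 6, 24] -> pop 46, enqueue [43], visited so far: [17, 2, 29, 5, 21, 46]
  queue [3, 6, 24, 43] -> pop 3, enqueue [none], visited so far: [17, 2, 29, 5, 21, 46, 3]
  queue [6, 24, 43] -> pop 6, enqueue [10], visited so far: [17, 2, 29, 5, 21, 46, 3, 6]
  queue [24, 43, 10] -> pop 24, enqueue [none], visited so far: [17, 2, 29, 5, 21, 46, 3, 6, 24]
  queue [43, 10] -> pop 43, enqueue [44], visited so far: [17, 2, 29, 5, 21, 46, 3, 6, 24, 43]
  queue [10, 44] -> pop 10, enqueue [none], visited so far: [17, 2, 29, 5, 21, 46, 3, 6, 24, 43, 10]
  queue [44] -> pop 44, enqueue [none], visited so far: [17, 2, 29, 5, 21, 46, 3, 6, 24, 43, 10, 44]
Result: [17, 2, 29, 5, 21, 46, 3, 6, 24, 43, 10, 44]


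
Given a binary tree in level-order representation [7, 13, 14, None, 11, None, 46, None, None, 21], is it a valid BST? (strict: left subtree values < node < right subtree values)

Level-order array: [7, 13, 14, None, 11, None, 46, None, None, 21]
Validate using subtree bounds (lo, hi): at each node, require lo < value < hi,
then recurse left with hi=value and right with lo=value.
Preorder trace (stopping at first violation):
  at node 7 with bounds (-inf, +inf): OK
  at node 13 with bounds (-inf, 7): VIOLATION
Node 13 violates its bound: not (-inf < 13 < 7).
Result: Not a valid BST


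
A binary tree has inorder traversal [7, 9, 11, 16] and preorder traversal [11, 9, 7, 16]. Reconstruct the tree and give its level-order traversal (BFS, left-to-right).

Inorder:  [7, 9, 11, 16]
Preorder: [11, 9, 7, 16]
Algorithm: preorder visits root first, so consume preorder in order;
for each root, split the current inorder slice at that value into
left-subtree inorder and right-subtree inorder, then recurse.
Recursive splits:
  root=11; inorder splits into left=[7, 9], right=[16]
  root=9; inorder splits into left=[7], right=[]
  root=7; inorder splits into left=[], right=[]
  root=16; inorder splits into left=[], right=[]
Reconstructed level-order: [11, 9, 16, 7]


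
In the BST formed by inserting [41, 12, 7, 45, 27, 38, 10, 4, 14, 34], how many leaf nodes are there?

Tree built from: [41, 12, 7, 45, 27, 38, 10, 4, 14, 34]
Tree (level-order array): [41, 12, 45, 7, 27, None, None, 4, 10, 14, 38, None, None, None, None, None, None, 34]
Rule: A leaf has 0 children.
Per-node child counts:
  node 41: 2 child(ren)
  node 12: 2 child(ren)
  node 7: 2 child(ren)
  node 4: 0 child(ren)
  node 10: 0 child(ren)
  node 27: 2 child(ren)
  node 14: 0 child(ren)
  node 38: 1 child(ren)
  node 34: 0 child(ren)
  node 45: 0 child(ren)
Matching nodes: [4, 10, 14, 34, 45]
Count of leaf nodes: 5


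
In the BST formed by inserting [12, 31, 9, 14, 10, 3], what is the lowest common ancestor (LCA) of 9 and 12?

Tree insertion order: [12, 31, 9, 14, 10, 3]
Tree (level-order array): [12, 9, 31, 3, 10, 14]
In a BST, the LCA of p=9, q=12 is the first node v on the
root-to-leaf path with p <= v <= q (go left if both < v, right if both > v).
Walk from root:
  at 12: 9 <= 12 <= 12, this is the LCA
LCA = 12


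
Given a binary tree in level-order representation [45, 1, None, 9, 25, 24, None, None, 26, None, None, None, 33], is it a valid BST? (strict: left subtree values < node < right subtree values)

Level-order array: [45, 1, None, 9, 25, 24, None, None, 26, None, None, None, 33]
Validate using subtree bounds (lo, hi): at each node, require lo < value < hi,
then recurse left with hi=value and right with lo=value.
Preorder trace (stopping at first violation):
  at node 45 with bounds (-inf, +inf): OK
  at node 1 with bounds (-inf, 45): OK
  at node 9 with bounds (-inf, 1): VIOLATION
Node 9 violates its bound: not (-inf < 9 < 1).
Result: Not a valid BST


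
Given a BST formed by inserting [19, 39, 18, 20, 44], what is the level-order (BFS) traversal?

Tree insertion order: [19, 39, 18, 20, 44]
Tree (level-order array): [19, 18, 39, None, None, 20, 44]
BFS from the root, enqueuing left then right child of each popped node:
  queue [19] -> pop 19, enqueue [18, 39], visited so far: [19]
  queue [18, 39] -> pop 18, enqueue [none], visited so far: [19, 18]
  queue [39] -> pop 39, enqueue [20, 44], visited so far: [19, 18, 39]
  queue [20, 44] -> pop 20, enqueue [none], visited so far: [19, 18, 39, 20]
  queue [44] -> pop 44, enqueue [none], visited so far: [19, 18, 39, 20, 44]
Result: [19, 18, 39, 20, 44]


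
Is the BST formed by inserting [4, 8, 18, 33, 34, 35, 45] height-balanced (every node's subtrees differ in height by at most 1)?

Tree (level-order array): [4, None, 8, None, 18, None, 33, None, 34, None, 35, None, 45]
Definition: a tree is height-balanced if, at every node, |h(left) - h(right)| <= 1 (empty subtree has height -1).
Bottom-up per-node check:
  node 45: h_left=-1, h_right=-1, diff=0 [OK], height=0
  node 35: h_left=-1, h_right=0, diff=1 [OK], height=1
  node 34: h_left=-1, h_right=1, diff=2 [FAIL (|-1-1|=2 > 1)], height=2
  node 33: h_left=-1, h_right=2, diff=3 [FAIL (|-1-2|=3 > 1)], height=3
  node 18: h_left=-1, h_right=3, diff=4 [FAIL (|-1-3|=4 > 1)], height=4
  node 8: h_left=-1, h_right=4, diff=5 [FAIL (|-1-4|=5 > 1)], height=5
  node 4: h_left=-1, h_right=5, diff=6 [FAIL (|-1-5|=6 > 1)], height=6
Node 34 violates the condition: |-1 - 1| = 2 > 1.
Result: Not balanced


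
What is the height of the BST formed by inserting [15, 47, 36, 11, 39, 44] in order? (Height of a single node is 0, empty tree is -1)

Insertion order: [15, 47, 36, 11, 39, 44]
Tree (level-order array): [15, 11, 47, None, None, 36, None, None, 39, None, 44]
Compute height bottom-up (empty subtree = -1):
  height(11) = 1 + max(-1, -1) = 0
  height(44) = 1 + max(-1, -1) = 0
  height(39) = 1 + max(-1, 0) = 1
  height(36) = 1 + max(-1, 1) = 2
  height(47) = 1 + max(2, -1) = 3
  height(15) = 1 + max(0, 3) = 4
Height = 4


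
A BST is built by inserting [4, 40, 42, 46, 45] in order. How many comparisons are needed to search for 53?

Search path for 53: 4 -> 40 -> 42 -> 46
Found: False
Comparisons: 4


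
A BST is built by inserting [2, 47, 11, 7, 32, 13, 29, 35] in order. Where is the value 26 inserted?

Starting tree (level order): [2, None, 47, 11, None, 7, 32, None, None, 13, 35, None, 29]
Insertion path: 2 -> 47 -> 11 -> 32 -> 13 -> 29
Result: insert 26 as left child of 29
Final tree (level order): [2, None, 47, 11, None, 7, 32, None, None, 13, 35, None, 29, None, None, 26]


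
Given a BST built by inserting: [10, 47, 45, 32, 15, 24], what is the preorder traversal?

Tree insertion order: [10, 47, 45, 32, 15, 24]
Tree (level-order array): [10, None, 47, 45, None, 32, None, 15, None, None, 24]
Preorder traversal: [10, 47, 45, 32, 15, 24]


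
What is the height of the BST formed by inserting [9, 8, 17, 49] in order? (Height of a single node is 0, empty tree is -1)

Insertion order: [9, 8, 17, 49]
Tree (level-order array): [9, 8, 17, None, None, None, 49]
Compute height bottom-up (empty subtree = -1):
  height(8) = 1 + max(-1, -1) = 0
  height(49) = 1 + max(-1, -1) = 0
  height(17) = 1 + max(-1, 0) = 1
  height(9) = 1 + max(0, 1) = 2
Height = 2


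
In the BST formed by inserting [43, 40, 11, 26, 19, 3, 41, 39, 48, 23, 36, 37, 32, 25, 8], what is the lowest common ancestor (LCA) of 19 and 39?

Tree insertion order: [43, 40, 11, 26, 19, 3, 41, 39, 48, 23, 36, 37, 32, 25, 8]
Tree (level-order array): [43, 40, 48, 11, 41, None, None, 3, 26, None, None, None, 8, 19, 39, None, None, None, 23, 36, None, None, 25, 32, 37]
In a BST, the LCA of p=19, q=39 is the first node v on the
root-to-leaf path with p <= v <= q (go left if both < v, right if both > v).
Walk from root:
  at 43: both 19 and 39 < 43, go left
  at 40: both 19 and 39 < 40, go left
  at 11: both 19 and 39 > 11, go right
  at 26: 19 <= 26 <= 39, this is the LCA
LCA = 26


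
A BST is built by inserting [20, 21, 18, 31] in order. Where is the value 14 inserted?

Starting tree (level order): [20, 18, 21, None, None, None, 31]
Insertion path: 20 -> 18
Result: insert 14 as left child of 18
Final tree (level order): [20, 18, 21, 14, None, None, 31]


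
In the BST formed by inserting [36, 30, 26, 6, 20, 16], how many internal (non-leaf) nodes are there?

Tree built from: [36, 30, 26, 6, 20, 16]
Tree (level-order array): [36, 30, None, 26, None, 6, None, None, 20, 16]
Rule: An internal node has at least one child.
Per-node child counts:
  node 36: 1 child(ren)
  node 30: 1 child(ren)
  node 26: 1 child(ren)
  node 6: 1 child(ren)
  node 20: 1 child(ren)
  node 16: 0 child(ren)
Matching nodes: [36, 30, 26, 6, 20]
Count of internal (non-leaf) nodes: 5


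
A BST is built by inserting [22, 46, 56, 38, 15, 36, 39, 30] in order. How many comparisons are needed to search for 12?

Search path for 12: 22 -> 15
Found: False
Comparisons: 2


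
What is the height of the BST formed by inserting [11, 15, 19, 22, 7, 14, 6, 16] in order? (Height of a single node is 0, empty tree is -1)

Insertion order: [11, 15, 19, 22, 7, 14, 6, 16]
Tree (level-order array): [11, 7, 15, 6, None, 14, 19, None, None, None, None, 16, 22]
Compute height bottom-up (empty subtree = -1):
  height(6) = 1 + max(-1, -1) = 0
  height(7) = 1 + max(0, -1) = 1
  height(14) = 1 + max(-1, -1) = 0
  height(16) = 1 + max(-1, -1) = 0
  height(22) = 1 + max(-1, -1) = 0
  height(19) = 1 + max(0, 0) = 1
  height(15) = 1 + max(0, 1) = 2
  height(11) = 1 + max(1, 2) = 3
Height = 3


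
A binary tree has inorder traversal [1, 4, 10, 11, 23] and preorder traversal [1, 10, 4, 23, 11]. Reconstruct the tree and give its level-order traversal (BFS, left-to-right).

Inorder:  [1, 4, 10, 11, 23]
Preorder: [1, 10, 4, 23, 11]
Algorithm: preorder visits root first, so consume preorder in order;
for each root, split the current inorder slice at that value into
left-subtree inorder and right-subtree inorder, then recurse.
Recursive splits:
  root=1; inorder splits into left=[], right=[4, 10, 11, 23]
  root=10; inorder splits into left=[4], right=[11, 23]
  root=4; inorder splits into left=[], right=[]
  root=23; inorder splits into left=[11], right=[]
  root=11; inorder splits into left=[], right=[]
Reconstructed level-order: [1, 10, 4, 23, 11]


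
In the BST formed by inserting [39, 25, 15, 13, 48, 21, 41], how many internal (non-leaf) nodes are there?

Tree built from: [39, 25, 15, 13, 48, 21, 41]
Tree (level-order array): [39, 25, 48, 15, None, 41, None, 13, 21]
Rule: An internal node has at least one child.
Per-node child counts:
  node 39: 2 child(ren)
  node 25: 1 child(ren)
  node 15: 2 child(ren)
  node 13: 0 child(ren)
  node 21: 0 child(ren)
  node 48: 1 child(ren)
  node 41: 0 child(ren)
Matching nodes: [39, 25, 15, 48]
Count of internal (non-leaf) nodes: 4


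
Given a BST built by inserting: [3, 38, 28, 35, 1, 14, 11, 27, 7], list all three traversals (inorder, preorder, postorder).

Tree insertion order: [3, 38, 28, 35, 1, 14, 11, 27, 7]
Tree (level-order array): [3, 1, 38, None, None, 28, None, 14, 35, 11, 27, None, None, 7]
Inorder (L, root, R): [1, 3, 7, 11, 14, 27, 28, 35, 38]
Preorder (root, L, R): [3, 1, 38, 28, 14, 11, 7, 27, 35]
Postorder (L, R, root): [1, 7, 11, 27, 14, 35, 28, 38, 3]


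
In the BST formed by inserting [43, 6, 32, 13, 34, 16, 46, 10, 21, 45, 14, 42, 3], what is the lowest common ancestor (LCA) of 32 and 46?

Tree insertion order: [43, 6, 32, 13, 34, 16, 46, 10, 21, 45, 14, 42, 3]
Tree (level-order array): [43, 6, 46, 3, 32, 45, None, None, None, 13, 34, None, None, 10, 16, None, 42, None, None, 14, 21]
In a BST, the LCA of p=32, q=46 is the first node v on the
root-to-leaf path with p <= v <= q (go left if both < v, right if both > v).
Walk from root:
  at 43: 32 <= 43 <= 46, this is the LCA
LCA = 43


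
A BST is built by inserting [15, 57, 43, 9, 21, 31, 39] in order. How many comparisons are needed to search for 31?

Search path for 31: 15 -> 57 -> 43 -> 21 -> 31
Found: True
Comparisons: 5


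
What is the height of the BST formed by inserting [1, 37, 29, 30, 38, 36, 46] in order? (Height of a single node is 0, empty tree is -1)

Insertion order: [1, 37, 29, 30, 38, 36, 46]
Tree (level-order array): [1, None, 37, 29, 38, None, 30, None, 46, None, 36]
Compute height bottom-up (empty subtree = -1):
  height(36) = 1 + max(-1, -1) = 0
  height(30) = 1 + max(-1, 0) = 1
  height(29) = 1 + max(-1, 1) = 2
  height(46) = 1 + max(-1, -1) = 0
  height(38) = 1 + max(-1, 0) = 1
  height(37) = 1 + max(2, 1) = 3
  height(1) = 1 + max(-1, 3) = 4
Height = 4


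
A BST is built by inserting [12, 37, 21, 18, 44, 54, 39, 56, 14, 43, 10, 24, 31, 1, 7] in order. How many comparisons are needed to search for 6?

Search path for 6: 12 -> 10 -> 1 -> 7
Found: False
Comparisons: 4


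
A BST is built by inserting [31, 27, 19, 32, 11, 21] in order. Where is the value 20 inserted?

Starting tree (level order): [31, 27, 32, 19, None, None, None, 11, 21]
Insertion path: 31 -> 27 -> 19 -> 21
Result: insert 20 as left child of 21
Final tree (level order): [31, 27, 32, 19, None, None, None, 11, 21, None, None, 20]


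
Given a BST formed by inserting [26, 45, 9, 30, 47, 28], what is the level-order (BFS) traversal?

Tree insertion order: [26, 45, 9, 30, 47, 28]
Tree (level-order array): [26, 9, 45, None, None, 30, 47, 28]
BFS from the root, enqueuing left then right child of each popped node:
  queue [26] -> pop 26, enqueue [9, 45], visited so far: [26]
  queue [9, 45] -> pop 9, enqueue [none], visited so far: [26, 9]
  queue [45] -> pop 45, enqueue [30, 47], visited so far: [26, 9, 45]
  queue [30, 47] -> pop 30, enqueue [28], visited so far: [26, 9, 45, 30]
  queue [47, 28] -> pop 47, enqueue [none], visited so far: [26, 9, 45, 30, 47]
  queue [28] -> pop 28, enqueue [none], visited so far: [26, 9, 45, 30, 47, 28]
Result: [26, 9, 45, 30, 47, 28]


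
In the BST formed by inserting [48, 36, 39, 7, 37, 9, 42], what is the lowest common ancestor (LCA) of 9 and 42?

Tree insertion order: [48, 36, 39, 7, 37, 9, 42]
Tree (level-order array): [48, 36, None, 7, 39, None, 9, 37, 42]
In a BST, the LCA of p=9, q=42 is the first node v on the
root-to-leaf path with p <= v <= q (go left if both < v, right if both > v).
Walk from root:
  at 48: both 9 and 42 < 48, go left
  at 36: 9 <= 36 <= 42, this is the LCA
LCA = 36


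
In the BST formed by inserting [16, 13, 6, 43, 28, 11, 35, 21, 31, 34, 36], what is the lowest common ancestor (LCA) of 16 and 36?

Tree insertion order: [16, 13, 6, 43, 28, 11, 35, 21, 31, 34, 36]
Tree (level-order array): [16, 13, 43, 6, None, 28, None, None, 11, 21, 35, None, None, None, None, 31, 36, None, 34]
In a BST, the LCA of p=16, q=36 is the first node v on the
root-to-leaf path with p <= v <= q (go left if both < v, right if both > v).
Walk from root:
  at 16: 16 <= 16 <= 36, this is the LCA
LCA = 16


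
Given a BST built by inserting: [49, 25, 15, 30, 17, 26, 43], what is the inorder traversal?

Tree insertion order: [49, 25, 15, 30, 17, 26, 43]
Tree (level-order array): [49, 25, None, 15, 30, None, 17, 26, 43]
Inorder traversal: [15, 17, 25, 26, 30, 43, 49]


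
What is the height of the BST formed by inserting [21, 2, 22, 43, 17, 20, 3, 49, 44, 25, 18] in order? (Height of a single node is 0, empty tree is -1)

Insertion order: [21, 2, 22, 43, 17, 20, 3, 49, 44, 25, 18]
Tree (level-order array): [21, 2, 22, None, 17, None, 43, 3, 20, 25, 49, None, None, 18, None, None, None, 44]
Compute height bottom-up (empty subtree = -1):
  height(3) = 1 + max(-1, -1) = 0
  height(18) = 1 + max(-1, -1) = 0
  height(20) = 1 + max(0, -1) = 1
  height(17) = 1 + max(0, 1) = 2
  height(2) = 1 + max(-1, 2) = 3
  height(25) = 1 + max(-1, -1) = 0
  height(44) = 1 + max(-1, -1) = 0
  height(49) = 1 + max(0, -1) = 1
  height(43) = 1 + max(0, 1) = 2
  height(22) = 1 + max(-1, 2) = 3
  height(21) = 1 + max(3, 3) = 4
Height = 4


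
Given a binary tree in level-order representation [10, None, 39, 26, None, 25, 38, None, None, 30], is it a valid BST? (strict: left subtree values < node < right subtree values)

Level-order array: [10, None, 39, 26, None, 25, 38, None, None, 30]
Validate using subtree bounds (lo, hi): at each node, require lo < value < hi,
then recurse left with hi=value and right with lo=value.
Preorder trace (stopping at first violation):
  at node 10 with bounds (-inf, +inf): OK
  at node 39 with bounds (10, +inf): OK
  at node 26 with bounds (10, 39): OK
  at node 25 with bounds (10, 26): OK
  at node 38 with bounds (26, 39): OK
  at node 30 with bounds (26, 38): OK
No violation found at any node.
Result: Valid BST


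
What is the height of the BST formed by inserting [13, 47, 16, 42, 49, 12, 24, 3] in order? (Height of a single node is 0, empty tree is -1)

Insertion order: [13, 47, 16, 42, 49, 12, 24, 3]
Tree (level-order array): [13, 12, 47, 3, None, 16, 49, None, None, None, 42, None, None, 24]
Compute height bottom-up (empty subtree = -1):
  height(3) = 1 + max(-1, -1) = 0
  height(12) = 1 + max(0, -1) = 1
  height(24) = 1 + max(-1, -1) = 0
  height(42) = 1 + max(0, -1) = 1
  height(16) = 1 + max(-1, 1) = 2
  height(49) = 1 + max(-1, -1) = 0
  height(47) = 1 + max(2, 0) = 3
  height(13) = 1 + max(1, 3) = 4
Height = 4


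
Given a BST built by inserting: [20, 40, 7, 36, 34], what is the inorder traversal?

Tree insertion order: [20, 40, 7, 36, 34]
Tree (level-order array): [20, 7, 40, None, None, 36, None, 34]
Inorder traversal: [7, 20, 34, 36, 40]


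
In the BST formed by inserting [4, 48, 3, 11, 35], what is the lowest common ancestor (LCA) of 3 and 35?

Tree insertion order: [4, 48, 3, 11, 35]
Tree (level-order array): [4, 3, 48, None, None, 11, None, None, 35]
In a BST, the LCA of p=3, q=35 is the first node v on the
root-to-leaf path with p <= v <= q (go left if both < v, right if both > v).
Walk from root:
  at 4: 3 <= 4 <= 35, this is the LCA
LCA = 4


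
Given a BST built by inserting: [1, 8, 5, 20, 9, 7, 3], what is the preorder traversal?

Tree insertion order: [1, 8, 5, 20, 9, 7, 3]
Tree (level-order array): [1, None, 8, 5, 20, 3, 7, 9]
Preorder traversal: [1, 8, 5, 3, 7, 20, 9]


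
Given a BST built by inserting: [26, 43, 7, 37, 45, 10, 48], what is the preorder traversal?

Tree insertion order: [26, 43, 7, 37, 45, 10, 48]
Tree (level-order array): [26, 7, 43, None, 10, 37, 45, None, None, None, None, None, 48]
Preorder traversal: [26, 7, 10, 43, 37, 45, 48]


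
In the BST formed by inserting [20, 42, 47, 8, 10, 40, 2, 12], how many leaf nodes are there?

Tree built from: [20, 42, 47, 8, 10, 40, 2, 12]
Tree (level-order array): [20, 8, 42, 2, 10, 40, 47, None, None, None, 12]
Rule: A leaf has 0 children.
Per-node child counts:
  node 20: 2 child(ren)
  node 8: 2 child(ren)
  node 2: 0 child(ren)
  node 10: 1 child(ren)
  node 12: 0 child(ren)
  node 42: 2 child(ren)
  node 40: 0 child(ren)
  node 47: 0 child(ren)
Matching nodes: [2, 12, 40, 47]
Count of leaf nodes: 4


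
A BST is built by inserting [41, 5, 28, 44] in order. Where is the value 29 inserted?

Starting tree (level order): [41, 5, 44, None, 28]
Insertion path: 41 -> 5 -> 28
Result: insert 29 as right child of 28
Final tree (level order): [41, 5, 44, None, 28, None, None, None, 29]


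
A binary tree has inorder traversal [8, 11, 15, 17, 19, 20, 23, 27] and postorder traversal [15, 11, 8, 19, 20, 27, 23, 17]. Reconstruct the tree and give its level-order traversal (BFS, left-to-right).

Inorder:   [8, 11, 15, 17, 19, 20, 23, 27]
Postorder: [15, 11, 8, 19, 20, 27, 23, 17]
Algorithm: postorder visits root last, so walk postorder right-to-left;
each value is the root of the current inorder slice — split it at that
value, recurse on the right subtree first, then the left.
Recursive splits:
  root=17; inorder splits into left=[8, 11, 15], right=[19, 20, 23, 27]
  root=23; inorder splits into left=[19, 20], right=[27]
  root=27; inorder splits into left=[], right=[]
  root=20; inorder splits into left=[19], right=[]
  root=19; inorder splits into left=[], right=[]
  root=8; inorder splits into left=[], right=[11, 15]
  root=11; inorder splits into left=[], right=[15]
  root=15; inorder splits into left=[], right=[]
Reconstructed level-order: [17, 8, 23, 11, 20, 27, 15, 19]


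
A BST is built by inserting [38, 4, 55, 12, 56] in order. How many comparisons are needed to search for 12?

Search path for 12: 38 -> 4 -> 12
Found: True
Comparisons: 3


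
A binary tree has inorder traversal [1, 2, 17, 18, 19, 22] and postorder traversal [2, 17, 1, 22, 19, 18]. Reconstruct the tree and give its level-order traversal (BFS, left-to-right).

Inorder:   [1, 2, 17, 18, 19, 22]
Postorder: [2, 17, 1, 22, 19, 18]
Algorithm: postorder visits root last, so walk postorder right-to-left;
each value is the root of the current inorder slice — split it at that
value, recurse on the right subtree first, then the left.
Recursive splits:
  root=18; inorder splits into left=[1, 2, 17], right=[19, 22]
  root=19; inorder splits into left=[], right=[22]
  root=22; inorder splits into left=[], right=[]
  root=1; inorder splits into left=[], right=[2, 17]
  root=17; inorder splits into left=[2], right=[]
  root=2; inorder splits into left=[], right=[]
Reconstructed level-order: [18, 1, 19, 17, 22, 2]


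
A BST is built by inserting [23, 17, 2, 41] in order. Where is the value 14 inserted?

Starting tree (level order): [23, 17, 41, 2]
Insertion path: 23 -> 17 -> 2
Result: insert 14 as right child of 2
Final tree (level order): [23, 17, 41, 2, None, None, None, None, 14]


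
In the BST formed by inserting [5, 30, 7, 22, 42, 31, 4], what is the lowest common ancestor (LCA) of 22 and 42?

Tree insertion order: [5, 30, 7, 22, 42, 31, 4]
Tree (level-order array): [5, 4, 30, None, None, 7, 42, None, 22, 31]
In a BST, the LCA of p=22, q=42 is the first node v on the
root-to-leaf path with p <= v <= q (go left if both < v, right if both > v).
Walk from root:
  at 5: both 22 and 42 > 5, go right
  at 30: 22 <= 30 <= 42, this is the LCA
LCA = 30


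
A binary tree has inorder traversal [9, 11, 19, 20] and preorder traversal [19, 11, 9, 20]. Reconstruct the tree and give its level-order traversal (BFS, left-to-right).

Inorder:  [9, 11, 19, 20]
Preorder: [19, 11, 9, 20]
Algorithm: preorder visits root first, so consume preorder in order;
for each root, split the current inorder slice at that value into
left-subtree inorder and right-subtree inorder, then recurse.
Recursive splits:
  root=19; inorder splits into left=[9, 11], right=[20]
  root=11; inorder splits into left=[9], right=[]
  root=9; inorder splits into left=[], right=[]
  root=20; inorder splits into left=[], right=[]
Reconstructed level-order: [19, 11, 20, 9]


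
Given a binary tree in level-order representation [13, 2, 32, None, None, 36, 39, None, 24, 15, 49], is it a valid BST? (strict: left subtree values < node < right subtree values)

Level-order array: [13, 2, 32, None, None, 36, 39, None, 24, 15, 49]
Validate using subtree bounds (lo, hi): at each node, require lo < value < hi,
then recurse left with hi=value and right with lo=value.
Preorder trace (stopping at first violation):
  at node 13 with bounds (-inf, +inf): OK
  at node 2 with bounds (-inf, 13): OK
  at node 32 with bounds (13, +inf): OK
  at node 36 with bounds (13, 32): VIOLATION
Node 36 violates its bound: not (13 < 36 < 32).
Result: Not a valid BST
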